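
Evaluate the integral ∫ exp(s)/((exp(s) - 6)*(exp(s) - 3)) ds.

log(exp(s) - 6)/3 - log(exp(s) - 3)/3 + C

Let u = e^s, du = e^s ds.
The integral becomes ∫ du/((u-6)(u-3)); decompose into partial fractions.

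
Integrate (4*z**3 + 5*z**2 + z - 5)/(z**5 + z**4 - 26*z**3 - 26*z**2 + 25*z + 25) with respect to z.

Factor the denominator: (z - 5)*(z - 1)*(z + 1)**2*(z + 5).
Partial-fraction decomposition: -77/(192*(z + 5)) + 11/(576*(z + 1)) - 5/(48*(z + 1)**2) - 5/(96*(z - 1)) + 125/(288*(z - 5)).
Integrate each term; A/(z−a) gives A·log|z−a|; A/(z−a)² gives −A/(z−a).

125*log(z - 5)/288 - 5*log(z - 1)/96 + 11*log(z + 1)/576 - 77*log(z + 5)/192 + 5/(48*z + 48) + C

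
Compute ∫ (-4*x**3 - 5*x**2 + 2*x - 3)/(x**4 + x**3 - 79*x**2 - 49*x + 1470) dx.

Factor the denominator: (x - 7)*(x - 5)*(x + 6)*(x + 7).
Partial-fraction decomposition: -185/(28*(x + 7)) + 669/(143*(x + 6)) + 103/(44*(x - 5)) - 803/(182*(x - 7)).
Integrate each term: A/(x−a) contributes A·log|x−a|.

-803*log(x - 7)/182 + 103*log(x - 5)/44 + 669*log(x + 6)/143 - 185*log(x + 7)/28 + C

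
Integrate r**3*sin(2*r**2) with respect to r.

-r**2*cos(2*r**2)/4 + sin(2*r**2)/8 + C

Let u = r², du = 2r dr; rewrite as (1/2)∫ u^1·sin(2u) du.
Now integrate by parts 1 time.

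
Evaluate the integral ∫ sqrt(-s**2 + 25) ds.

Substitute s = 5·sin(θ), so ds = 5·cos(θ) dθ and the radical becomes sqrt(-s**2 + 25) = 5·cos(θ) by the Pythagorean identity.
Integrate the resulting trig expression in θ, then back-substitute θ = asin(s/5), sin(θ) = s/5, cos(θ) = sqrt(-s**2 + 25)/5 (absorbing any constant into C).

s*sqrt(-s**2 + 25)/2 + 25*asin(s/5)/2 + C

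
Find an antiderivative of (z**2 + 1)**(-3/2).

Substitute z = tan(θ), so dz = sec(θ)^2 dθ and the radical becomes sqrt(z**2 + 1) = sec(θ) by the Pythagorean identity.
Integrate the resulting trig expression in θ, then back-substitute tan(θ) = z, sec(θ) = sqrt(z**2 + 1) (absorbing any constant into C).

z/sqrt(z**2 + 1) + C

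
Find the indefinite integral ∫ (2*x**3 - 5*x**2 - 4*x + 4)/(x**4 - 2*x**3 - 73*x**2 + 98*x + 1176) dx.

417*log(x - 7)/154 - 116*log(x - 6)/65 - 94*log(x + 4)/165 + 899*log(x + 7)/546 + C

Factor the denominator: (x - 7)*(x - 6)*(x + 4)*(x + 7).
Partial-fraction decomposition: 899/(546*(x + 7)) - 94/(165*(x + 4)) - 116/(65*(x - 6)) + 417/(154*(x - 7)).
Integrate each term: A/(x−a) contributes A·log|x−a|.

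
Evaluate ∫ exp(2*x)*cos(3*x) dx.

3*exp(2*x)*sin(3*x)/13 + 2*exp(2*x)*cos(3*x)/13 + C

Let I denote the integral. Integrate by parts with u = cos(3*x), dv = exp(2*x) dx, so v = exp(2*x)/2: I = exp(2*x)*cos(3*x)/2 + (3/2)·∫ exp(2*x)*sin(3*x) dx.
Apply parts again with u = sin(3*x), dv = exp(2*x) dx: ∫ exp(2*x)*sin(3*x) dx = exp(2*x)*sin(3*x)/2 − (3/2)·I. Substituting back brings back I: I = 3*exp(2*x)*sin(3*x)/4 + exp(2*x)*cos(3*x)/2 − (9/4)·I.
Solving for I: (1 + 9/4)·I equals the remaining terms, so I = (4/13)·(3*exp(2*x)*sin(3*x)/4 + exp(2*x)*cos(3*x)/2).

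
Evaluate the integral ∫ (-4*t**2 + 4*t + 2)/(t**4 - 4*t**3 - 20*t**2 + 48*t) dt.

Factor the denominator: t*(t - 6)*(t - 2)*(t + 4).
Partial-fraction decomposition: 13/(40*(t + 4)) + 1/(8*(t - 2)) - 59/(120*(t - 6)) + 1/(24*t).
Integrate each term: A/(t−a) contributes A·log|t−a|.

log(t)/24 - 59*log(t - 6)/120 + log(t - 2)/8 + 13*log(t + 4)/40 + C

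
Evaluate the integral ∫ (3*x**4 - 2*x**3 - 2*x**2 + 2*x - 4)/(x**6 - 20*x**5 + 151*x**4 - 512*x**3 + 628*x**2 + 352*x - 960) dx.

212*log(x - 6)/7 - 527*log(x - 5)/6 + 2869*log(x - 4)/50 + log(x - 2)/6 + log(x + 1)/1050 - 153/(5*x - 20) + C

Factor the denominator: (x - 6)*(x - 5)*(x - 4)**2*(x - 2)*(x + 1).
Partial-fraction decomposition: 1/(1050*(x + 1)) + 1/(6*(x - 2)) + 2869/(50*(x - 4)) + 153/(5*(x - 4)**2) - 527/(6*(x - 5)) + 212/(7*(x - 6)).
Integrate each term; A/(x−a) gives A·log|x−a|; A/(x−a)² gives −A/(x−a).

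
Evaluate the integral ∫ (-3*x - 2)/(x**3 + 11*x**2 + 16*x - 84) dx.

-log(x - 2)/9 - 2*log(x + 6) + 19*log(x + 7)/9 + C

Factor the denominator: (x - 2)*(x + 6)*(x + 7).
Partial-fraction decomposition: 19/(9*(x + 7)) - 2/(x + 6) - 1/(9*(x - 2)).
Integrate each term: A/(x−a) contributes A·log|x−a|.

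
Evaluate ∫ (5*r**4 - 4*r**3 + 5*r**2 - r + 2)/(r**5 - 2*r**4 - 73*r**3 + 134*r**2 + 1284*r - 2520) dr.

Factor the denominator: (r - 7)*(r - 5)*(r - 2)*(r + 6)**2.
Partial-fraction decomposition: 745713/(327184*(r + 6)) - 1883/(286*(r + 6)**2) + 17/(240*(r - 2)) - 2747/(726*(r - 5)) + 10873/(1690*(r - 7)).
Integrate each term; A/(r−a) gives A·log|r−a|; A/(r−a)² gives −A/(r−a).

10873*log(r - 7)/1690 - 2747*log(r - 5)/726 + 17*log(r - 2)/240 + 745713*log(r + 6)/327184 + 1883/(286*r + 1716) + C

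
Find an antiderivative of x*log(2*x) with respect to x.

x**2*(log(x) + log(2))/2 - x**2/4 + C

Use integration by parts with u = log(2*x), dv = x dx.
Then du = 1/x dx and v = x**2/2.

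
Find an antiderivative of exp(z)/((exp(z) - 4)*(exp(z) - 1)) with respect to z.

Let u = e^z, du = e^z dz.
The integral becomes ∫ du/((u-1)(u-4)); decompose into partial fractions.

log(exp(z) - 4)/3 - log(exp(z) - 1)/3 + C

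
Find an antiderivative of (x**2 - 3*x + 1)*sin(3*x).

Use integration by parts with u = x**2 - 3*x + 1, dv = sin(3*x) dx, so v = -cos(3*x)/3.
Apply parts 2 times (tabular method): alternate signs, differentiate u down to 0, integrate dv up.

-x**2*cos(3*x)/3 + 2*x*sin(3*x)/9 + x*cos(3*x) - sin(3*x)/3 - 7*cos(3*x)/27 + C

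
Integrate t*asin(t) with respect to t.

Use integration by parts with u = arcsin(t), dv = t dt.
Then du = 1/sqrt(-t**2 + 1) dt.

t**2*asin(t)/2 + t*sqrt(-t**2 + 1)/4 - asin(t)/4 + C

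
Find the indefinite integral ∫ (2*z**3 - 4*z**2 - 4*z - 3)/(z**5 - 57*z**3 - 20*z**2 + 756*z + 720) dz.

87*log(z - 6)/280 - 127*log(z - 5)/594 - log(z + 1)/126 + 179*log(z + 4)/540 - 37*log(z + 6)/88 + C

Factor the denominator: (z - 6)*(z - 5)*(z + 1)*(z + 4)*(z + 6).
Partial-fraction decomposition: -37/(88*(z + 6)) + 179/(540*(z + 4)) - 1/(126*(z + 1)) - 127/(594*(z - 5)) + 87/(280*(z - 6)).
Integrate each term: A/(z−a) contributes A·log|z−a|.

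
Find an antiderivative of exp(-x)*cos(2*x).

2*exp(-x)*sin(2*x)/5 - exp(-x)*cos(2*x)/5 + C

Let I denote the integral. Integrate by parts with u = cos(2*x), dv = exp(-x) dx, so v = -exp(-x): I = -exp(-x)*cos(2*x) − 2·∫ exp(-x)*sin(2*x) dx.
Apply parts again with u = sin(2*x), dv = exp(-x) dx: ∫ exp(-x)*sin(2*x) dx = -exp(-x)*sin(2*x) + 2·I. Substituting back brings back I: I = 2*exp(-x)*sin(2*x) - exp(-x)*cos(2*x) − 4·I.
Solving for I: (1 + 4)·I equals the remaining terms, so I = (1/5)·(2*exp(-x)*sin(2*x) - exp(-x)*cos(2*x)).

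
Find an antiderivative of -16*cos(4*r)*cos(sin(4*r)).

Let u = sin(4*r), so du = (4*cos(4*r)) dr.
Rewriting, the integral becomes -4·∫ cos(u) du = -4·sin(u).
Substituting back, u = sin(4*r).

-4*sin(sin(4*r)) + C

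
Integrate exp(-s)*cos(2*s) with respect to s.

Let I denote the integral. Integrate by parts with u = cos(2*s), dv = exp(-s) ds, so v = -exp(-s): I = -exp(-s)*cos(2*s) − 2·∫ exp(-s)*sin(2*s) ds.
Apply parts again with u = sin(2*s), dv = exp(-s) ds: ∫ exp(-s)*sin(2*s) ds = -exp(-s)*sin(2*s) + 2·I. Substituting back brings back I: I = 2*exp(-s)*sin(2*s) - exp(-s)*cos(2*s) − 4·I.
Solving for I: (1 + 4)·I equals the remaining terms, so I = (1/5)·(2*exp(-s)*sin(2*s) - exp(-s)*cos(2*s)).

2*exp(-s)*sin(2*s)/5 - exp(-s)*cos(2*s)/5 + C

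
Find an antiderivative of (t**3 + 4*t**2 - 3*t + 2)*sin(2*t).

Use integration by parts with u = t**3 + 4*t**2 - 3*t + 2, dv = sin(2*t) dt, so v = -cos(2*t)/2.
Apply parts 3 times (tabular method): alternate signs, differentiate u down to 0, integrate dv up.

-t**3*cos(2*t)/2 + 3*t**2*sin(2*t)/4 - 2*t**2*cos(2*t) + 2*t*sin(2*t) + 9*t*cos(2*t)/4 - 9*sin(2*t)/8 + C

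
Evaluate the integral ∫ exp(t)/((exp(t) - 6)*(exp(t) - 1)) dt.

Let u = e^t, du = e^t dt.
The integral becomes ∫ du/((u-6)(u-1)); decompose into partial fractions.

log(exp(t) - 6)/5 - log(exp(t) - 1)/5 + C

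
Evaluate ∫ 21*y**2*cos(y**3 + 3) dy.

7*sin(y**3 + 3) + C

Let u = y**3 + 3, so du = (3*y**2) dy.
Rewriting, the integral becomes 7·∫ cos(u) du = 7·sin(u).
Substituting back, u = y**3 + 3.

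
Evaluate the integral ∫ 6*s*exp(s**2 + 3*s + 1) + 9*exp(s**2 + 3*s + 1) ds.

Let u = s**2 + 3*s + 1, so du = (2*s + 3) ds.
Rewriting, the integral becomes 3·∫ e^u du = 3·e^u.
Substituting back, u = s**2 + 3*s + 1.

3*exp(s**2 + 3*s + 1) + C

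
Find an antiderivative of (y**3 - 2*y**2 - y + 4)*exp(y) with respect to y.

(y**3 - 5*y**2 + 9*y - 5)*exp(y) + C

Use integration by parts with u = y**3 - 2*y**2 - y + 4, dv = exp(y) dy, so v = exp(y).
Apply parts 3 times (tabular method): alternate signs, differentiate u down to 0, integrate dv up.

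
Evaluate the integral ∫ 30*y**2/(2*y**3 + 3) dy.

Let u = 2*y**3 + 3, so du = (6*y**2) dy.
Rewriting, the integral becomes 5·∫ 1/u du = 5·log(u).
Substituting back, u = 2*y**3 + 3.

5*log(2*y**3 + 3) + C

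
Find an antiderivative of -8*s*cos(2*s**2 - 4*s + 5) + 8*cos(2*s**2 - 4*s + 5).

-2*sin(2*s**2 - 4*s + 5) + C

Let u = 2*s**2 - 4*s + 5, so du = (4*s - 4) ds.
Rewriting, the integral becomes -2·∫ cos(u) du = -2·sin(u).
Substituting back, u = 2*s**2 - 4*s + 5.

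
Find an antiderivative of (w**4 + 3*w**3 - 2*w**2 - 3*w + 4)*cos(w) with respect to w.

w**4*sin(w) + 3*w**3*sin(w) + 4*w**3*cos(w) - 14*w**2*sin(w) + 9*w**2*cos(w) - 21*w*sin(w) - 28*w*cos(w) + 32*sin(w) - 21*cos(w) + C

Use integration by parts with u = w**4 + 3*w**3 - 2*w**2 - 3*w + 4, dv = cos(w) dw, so v = sin(w).
Apply parts 4 times (tabular method): alternate signs, differentiate u down to 0, integrate dv up.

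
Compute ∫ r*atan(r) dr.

r**2*atan(r)/2 - r/2 + atan(r)/2 + C

Use integration by parts with u = arctan(r), dv = r dr.
Then du = 1/(r**2 + 1) dr.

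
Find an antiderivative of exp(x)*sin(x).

Let I denote the integral. Integrate by parts with u = sin(x), dv = exp(x) dx, so v = exp(x): I = exp(x)*sin(x) − ∫ exp(x)*cos(x) dx.
Apply parts again with u = cos(x), dv = exp(x) dx: ∫ exp(x)*cos(x) dx = exp(x)*cos(x) + I. Substituting back brings back I: I = exp(x)*sin(x) - exp(x)*cos(x) − I.
Solving for I: (1 + 1)·I equals the remaining terms, so I = (1/2)·(exp(x)*sin(x) - exp(x)*cos(x)).

exp(x)*sin(x)/2 - exp(x)*cos(x)/2 + C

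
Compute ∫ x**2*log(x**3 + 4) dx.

Let u = x**3 + 4, so du = (3*x**2) dx.
The integral becomes (1/3)·∫ log(u) du; integrate by parts with u′=log(u), dv′=du.

x**3*log(x**3 + 4)/3 - x**3/3 + 4*log(x**3 + 4)/3 + C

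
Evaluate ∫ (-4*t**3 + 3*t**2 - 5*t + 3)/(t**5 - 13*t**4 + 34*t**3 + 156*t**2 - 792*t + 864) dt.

2681*log(t - 6)/2400 - 31*log(t - 3)/21 + 9*log(t - 2)/32 + 109*log(t + 4)/1400 + 261/(40*t - 240) + C

Factor the denominator: (t - 6)**2*(t - 3)*(t - 2)*(t + 4).
Partial-fraction decomposition: 109/(1400*(t + 4)) + 9/(32*(t - 2)) - 31/(21*(t - 3)) + 2681/(2400*(t - 6)) - 261/(40*(t - 6)**2).
Integrate each term; A/(t−a) gives A·log|t−a|; A/(t−a)² gives −A/(t−a).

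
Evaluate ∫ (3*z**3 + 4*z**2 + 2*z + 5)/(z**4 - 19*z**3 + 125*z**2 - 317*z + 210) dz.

311*log(z - 7)/3 - 809*log(z - 6)/5 + 245*log(z - 5)/4 - 7*log(z - 1)/60 + C

Factor the denominator: (z - 7)*(z - 6)*(z - 5)*(z - 1).
Partial-fraction decomposition: -7/(60*(z - 1)) + 245/(4*(z - 5)) - 809/(5*(z - 6)) + 311/(3*(z - 7)).
Integrate each term: A/(z−a) contributes A·log|z−a|.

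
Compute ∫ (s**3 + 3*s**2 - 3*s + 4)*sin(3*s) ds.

Use integration by parts with u = s**3 + 3*s**2 - 3*s + 4, dv = sin(3*s) ds, so v = -cos(3*s)/3.
Apply parts 3 times (tabular method): alternate signs, differentiate u down to 0, integrate dv up.

-s**3*cos(3*s)/3 + s**2*sin(3*s)/3 - s**2*cos(3*s) + 2*s*sin(3*s)/3 + 11*s*cos(3*s)/9 - 11*sin(3*s)/27 - 10*cos(3*s)/9 + C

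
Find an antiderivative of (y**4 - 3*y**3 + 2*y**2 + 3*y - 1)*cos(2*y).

Use integration by parts with u = y**4 - 3*y**3 + 2*y**2 + 3*y - 1, dv = cos(2*y) dy, so v = sin(2*y)/2.
Apply parts 4 times (tabular method): alternate signs, differentiate u down to 0, integrate dv up.

y**4*sin(2*y)/2 - 3*y**3*sin(2*y)/2 + y**3*cos(2*y) - y**2*sin(2*y)/2 - 9*y**2*cos(2*y)/4 + 15*y*sin(2*y)/4 - y*cos(2*y)/2 - sin(2*y)/4 + 15*cos(2*y)/8 + C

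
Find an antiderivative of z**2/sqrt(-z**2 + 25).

Substitute z = 5·sin(θ), so dz = 5·cos(θ) dθ and the radical becomes sqrt(-z**2 + 25) = 5·cos(θ) by the Pythagorean identity.
Integrate the resulting trig expression in θ, then back-substitute θ = asin(z/5), sin(θ) = z/5, cos(θ) = sqrt(-z**2 + 25)/5 (absorbing any constant into C).

-z*sqrt(-z**2 + 25)/2 + 25*asin(z/5)/2 + C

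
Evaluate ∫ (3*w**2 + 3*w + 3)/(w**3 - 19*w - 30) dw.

93*log(w - 5)/56 - 9*log(w + 2)/7 + 21*log(w + 3)/8 + C

Factor the denominator: (w - 5)*(w + 2)*(w + 3).
Partial-fraction decomposition: 21/(8*(w + 3)) - 9/(7*(w + 2)) + 93/(56*(w - 5)).
Integrate each term: A/(w−a) contributes A·log|w−a|.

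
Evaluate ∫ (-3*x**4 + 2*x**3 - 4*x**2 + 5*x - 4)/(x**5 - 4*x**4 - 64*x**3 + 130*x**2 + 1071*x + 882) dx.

-37111*log(x - 7)/20800 - 9*log(x + 1)/320 + 44*log(x + 3)/75 - 346*log(x + 6)/195 + 257/(40*x - 280) + C

Factor the denominator: (x - 7)**2*(x + 1)*(x + 3)*(x + 6).
Partial-fraction decomposition: -346/(195*(x + 6)) + 44/(75*(x + 3)) - 9/(320*(x + 1)) - 37111/(20800*(x - 7)) - 257/(40*(x - 7)**2).
Integrate each term; A/(x−a) gives A·log|x−a|; A/(x−a)² gives −A/(x−a).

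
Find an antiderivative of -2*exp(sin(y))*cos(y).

Let u = sin(y), so du = (cos(y)) dy.
Rewriting, the integral becomes -2·∫ e^u du = -2·e^u.
Substituting back, u = sin(y).

-2*exp(sin(y)) + C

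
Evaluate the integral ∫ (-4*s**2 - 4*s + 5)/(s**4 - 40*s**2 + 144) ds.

Factor the denominator: (s - 6)*(s - 2)*(s + 2)*(s + 6).
Partial-fraction decomposition: 115/(384*(s + 6)) - 3/(128*(s + 2)) + 19/(128*(s - 2)) - 163/(384*(s - 6)).
Integrate each term: A/(s−a) contributes A·log|s−a|.

-163*log(s - 6)/384 + 19*log(s - 2)/128 - 3*log(s + 2)/128 + 115*log(s + 6)/384 + C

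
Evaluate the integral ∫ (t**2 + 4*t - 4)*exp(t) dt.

(t**2 + 2*t - 6)*exp(t) + C

Use integration by parts with u = t**2 + 4*t - 4, dv = exp(t) dt, so v = exp(t).
Apply parts 2 times (tabular method): alternate signs, differentiate u down to 0, integrate dv up.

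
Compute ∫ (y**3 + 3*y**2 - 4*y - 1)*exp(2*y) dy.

(4*y**3 + 6*y**2 - 22*y + 7)*exp(2*y)/8 + C

Use integration by parts with u = y**3 + 3*y**2 - 4*y - 1, dv = exp(2*y) dy, so v = exp(2*y)/2.
Apply parts 3 times (tabular method): alternate signs, differentiate u down to 0, integrate dv up.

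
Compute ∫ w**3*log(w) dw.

Use integration by parts with u = log(w), dv = w**3 dw.
Then du = 1/w dw and v = w**4/4.

w**4*log(w)/4 - w**4/16 + C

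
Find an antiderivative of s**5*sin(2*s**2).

-s**4*cos(2*s**2)/4 + s**2*sin(2*s**2)/4 + cos(2*s**2)/8 + C

Let u = s², du = 2s ds; rewrite as (1/2)∫ u^2·sin(2u) du.
Now integrate by parts 2 times.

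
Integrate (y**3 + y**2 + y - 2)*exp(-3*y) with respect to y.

(-9*y**3 - 18*y**2 - 21*y + 11)*exp(-3*y)/27 + C

Use integration by parts with u = y**3 + y**2 + y - 2, dv = exp(-3*y) dy, so v = -exp(-3*y)/3.
Apply parts 3 times (tabular method): alternate signs, differentiate u down to 0, integrate dv up.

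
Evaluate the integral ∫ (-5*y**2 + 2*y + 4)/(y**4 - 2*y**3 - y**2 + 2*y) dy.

Factor the denominator: y*(y - 2)*(y - 1)*(y + 1).
Partial-fraction decomposition: 1/(2*(y + 1)) - 1/(2*(y - 1)) - 2/(y - 2) + 2/y.
Integrate each term: A/(y−a) contributes A·log|y−a|.

2*log(y) - 2*log(y - 2) - log(y - 1)/2 + log(y + 1)/2 + C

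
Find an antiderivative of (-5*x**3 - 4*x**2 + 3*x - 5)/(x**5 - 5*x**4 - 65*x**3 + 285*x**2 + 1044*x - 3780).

-1895*log(x - 7)/624 + 1211*log(x - 6)/396 - 167*log(x - 3)/864 - 505*log(x + 5)/1056 + 913*log(x + 6)/1404 + C

Factor the denominator: (x - 7)*(x - 6)*(x - 3)*(x + 5)*(x + 6).
Partial-fraction decomposition: 913/(1404*(x + 6)) - 505/(1056*(x + 5)) - 167/(864*(x - 3)) + 1211/(396*(x - 6)) - 1895/(624*(x - 7)).
Integrate each term: A/(x−a) contributes A·log|x−a|.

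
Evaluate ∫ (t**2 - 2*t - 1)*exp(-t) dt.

(-t**2 + 1)*exp(-t) + C

Use integration by parts with u = t**2 - 2*t - 1, dv = exp(-t) dt, so v = -exp(-t).
Apply parts 2 times (tabular method): alternate signs, differentiate u down to 0, integrate dv up.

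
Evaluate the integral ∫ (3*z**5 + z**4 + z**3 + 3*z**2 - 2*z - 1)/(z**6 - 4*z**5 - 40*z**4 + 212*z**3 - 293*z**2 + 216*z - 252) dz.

Factor the denominator: (z - 6)*(z - 3)*(z - 2)*(z + 7)*(z**2 + 1).
Partial-fraction decomposition: 3*(22*z + 21)/(9250*(z**2 + 1)) + 48203/(58500*(z + 7)) + 127/(180*(z - 2)) - 857/(300*(z - 3)) + 24935/(5772*(z - 6)).
Integrate each term; A/(z−a) gives A·log|z−a|; the (Bz+D)/(z²+p²) term gives a log and an atan.

24935*log(z - 6)/5772 - 857*log(z - 3)/300 + 127*log(z - 2)/180 + 48203*log(z + 7)/58500 + 33*log(z**2 + 1)/9250 + 63*atan(z)/9250 + C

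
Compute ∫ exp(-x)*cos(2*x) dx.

2*exp(-x)*sin(2*x)/5 - exp(-x)*cos(2*x)/5 + C

Let I denote the integral. Integrate by parts with u = cos(2*x), dv = exp(-x) dx, so v = -exp(-x): I = -exp(-x)*cos(2*x) − 2·∫ exp(-x)*sin(2*x) dx.
Apply parts again with u = sin(2*x), dv = exp(-x) dx: ∫ exp(-x)*sin(2*x) dx = -exp(-x)*sin(2*x) + 2·I. Substituting back brings back I: I = 2*exp(-x)*sin(2*x) - exp(-x)*cos(2*x) − 4·I.
Solving for I: (1 + 4)·I equals the remaining terms, so I = (1/5)·(2*exp(-x)*sin(2*x) - exp(-x)*cos(2*x)).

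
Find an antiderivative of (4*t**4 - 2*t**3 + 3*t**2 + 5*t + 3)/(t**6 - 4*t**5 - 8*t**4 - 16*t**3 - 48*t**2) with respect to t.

-log(t)/12 + 1631*log(t - 6)/3840 - 85*log(t + 2)/256 - 3*log(t**2 + 4)/640 + 17*atan(t/2)/40 + 1/(16*t) + C

Factor the denominator: t**2*(t - 6)*(t + 2)*(t**2 + 4).
Partial-fraction decomposition: -(3*t - 272)/(320*(t**2 + 4)) - 85/(256*(t + 2)) + 1631/(3840*(t - 6)) - 1/(12*t) - 1/(16*t**2).
Integrate each term; A/(t−a) gives A·log|t−a|; the (Bt+D)/(t²+p²) term gives a log and an atan.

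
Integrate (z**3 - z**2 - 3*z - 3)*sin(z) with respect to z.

Use integration by parts with u = z**3 - z**2 - 3*z - 3, dv = sin(z) dz, so v = -cos(z).
Apply parts 3 times (tabular method): alternate signs, differentiate u down to 0, integrate dv up.

-z**3*cos(z) + 3*z**2*sin(z) + z**2*cos(z) - 2*z*sin(z) + 9*z*cos(z) - 9*sin(z) + cos(z) + C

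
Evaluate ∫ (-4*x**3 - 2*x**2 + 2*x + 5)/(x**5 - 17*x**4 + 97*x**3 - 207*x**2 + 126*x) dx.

5*log(x)/126 - 1451*log(x - 7)/168 + 919*log(x - 6)/90 - 115*log(x - 3)/72 - log(x - 1)/60 + C

Factor the denominator: x*(x - 7)*(x - 6)*(x - 3)*(x - 1).
Partial-fraction decomposition: -1/(60*(x - 1)) - 115/(72*(x - 3)) + 919/(90*(x - 6)) - 1451/(168*(x - 7)) + 5/(126*x).
Integrate each term: A/(x−a) contributes A·log|x−a|.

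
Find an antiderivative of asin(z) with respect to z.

z*asin(z) + sqrt(-z**2 + 1) + C

Use integration by parts with u = arcsin(z), dv = dz.
Then du = 1/sqrt(-z**2 + 1) dz.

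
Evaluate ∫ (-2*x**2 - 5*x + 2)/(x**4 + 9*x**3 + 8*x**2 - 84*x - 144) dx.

-31*log(x - 3)/315 - log(x + 2)/10 - 5*log(x + 4)/14 + 5*log(x + 6)/9 + C

Factor the denominator: (x - 3)*(x + 2)*(x + 4)*(x + 6).
Partial-fraction decomposition: 5/(9*(x + 6)) - 5/(14*(x + 4)) - 1/(10*(x + 2)) - 31/(315*(x - 3)).
Integrate each term: A/(x−a) contributes A·log|x−a|.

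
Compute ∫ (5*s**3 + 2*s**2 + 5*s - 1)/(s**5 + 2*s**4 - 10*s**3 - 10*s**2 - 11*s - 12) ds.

167*log(s - 3)/280 + 3*log(s + 1)/8 - 103*log(s + 4)/119 - 9*log(s**2 + 1)/170 + 21*atan(s)/170 + C

Factor the denominator: (s - 3)*(s + 1)*(s + 4)*(s**2 + 1).
Partial-fraction decomposition: -3*(6*s - 7)/(170*(s**2 + 1)) - 103/(119*(s + 4)) + 3/(8*(s + 1)) + 167/(280*(s - 3)).
Integrate each term; A/(s−a) gives A·log|s−a|; the (Bs+D)/(s²+p²) term gives a log and an atan.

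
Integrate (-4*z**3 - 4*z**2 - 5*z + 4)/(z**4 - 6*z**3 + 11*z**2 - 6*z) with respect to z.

Factor the denominator: z*(z - 3)*(z - 2)*(z - 1).
Partial-fraction decomposition: -9/(2*(z - 1)) + 27/(z - 2) - 155/(6*(z - 3)) - 2/(3*z).
Integrate each term: A/(z−a) contributes A·log|z−a|.

-2*log(z)/3 - 155*log(z - 3)/6 + 27*log(z - 2) - 9*log(z - 1)/2 + C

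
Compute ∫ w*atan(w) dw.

w**2*atan(w)/2 - w/2 + atan(w)/2 + C

Use integration by parts with u = arctan(w), dv = w dw.
Then du = 1/(w**2 + 1) dw.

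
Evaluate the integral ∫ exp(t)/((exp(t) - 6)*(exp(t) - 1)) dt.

Let u = e^t, du = e^t dt.
The integral becomes ∫ du/((u-6)(u-1)); decompose into partial fractions.

log(exp(t) - 6)/5 - log(exp(t) - 1)/5 + C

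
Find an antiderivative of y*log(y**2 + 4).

Let u = y**2 + 4, so du = (2*y) dy.
The integral becomes (1/2)·∫ log(u) du; integrate by parts with u′=log(u), dv′=du.

y**2*log(y**2 + 4)/2 - y**2/2 + 2*log(y**2 + 4) + C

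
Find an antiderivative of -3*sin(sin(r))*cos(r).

3*cos(sin(r)) + C

Let u = sin(r), so du = (cos(r)) dr.
Rewriting, the integral becomes -3·∫ sin(u) du = -3·-cos(u).
Substituting back, u = sin(r).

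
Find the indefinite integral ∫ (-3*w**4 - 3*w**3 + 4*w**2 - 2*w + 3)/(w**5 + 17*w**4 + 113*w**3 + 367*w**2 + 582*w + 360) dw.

-log(w + 2)/6 - 551*log(w + 3)/4 + 501*log(w + 4)/2 - 1387*log(w + 5)/12 - 117/(2*w + 6) + C

Factor the denominator: (w + 2)*(w + 3)**2*(w + 4)*(w + 5).
Partial-fraction decomposition: -1387/(12*(w + 5)) + 501/(2*(w + 4)) - 551/(4*(w + 3)) + 117/(2*(w + 3)**2) - 1/(6*(w + 2)).
Integrate each term; A/(w−a) gives A·log|w−a|; A/(w−a)² gives −A/(w−a).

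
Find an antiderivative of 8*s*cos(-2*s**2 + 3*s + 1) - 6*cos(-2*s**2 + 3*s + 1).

Let u = 2*s**2 - 3*s - 1, so du = (4*s - 3) ds.
Rewriting, the integral becomes 2·∫ cos(u) du = 2·sin(u).
Substituting back, u = 2*s**2 - 3*s - 1.

-2*sin(-2*s**2 + 3*s + 1) + C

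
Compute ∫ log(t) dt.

t*log(t) - t + C

Use integration by parts with u = log(t), dv = dt.
Then du = 1/t dt and v = t.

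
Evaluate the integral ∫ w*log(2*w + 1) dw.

Use integration by parts with u = log(2*w + 1), dv = w dw.
Then du = 2/(2*w + 1) dw and v = w**2/2.

w**2*log(2*w + 1)/2 - w**2/4 + w/4 - log(2*w + 1)/8 + C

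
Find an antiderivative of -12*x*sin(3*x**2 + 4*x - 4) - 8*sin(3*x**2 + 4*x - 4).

Let u = 3*x**2 + 4*x - 4, so du = (6*x + 4) dx.
Rewriting, the integral becomes -2·∫ sin(u) du = -2·-cos(u).
Substituting back, u = 3*x**2 + 4*x - 4.

2*cos(3*x**2 + 4*x - 4) + C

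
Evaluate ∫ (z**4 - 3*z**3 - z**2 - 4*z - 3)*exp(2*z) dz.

(4*z**4 - 20*z**3 + 26*z**2 - 42*z + 9)*exp(2*z)/8 + C

Use integration by parts with u = z**4 - 3*z**3 - z**2 - 4*z - 3, dv = exp(2*z) dz, so v = exp(2*z)/2.
Apply parts 4 times (tabular method): alternate signs, differentiate u down to 0, integrate dv up.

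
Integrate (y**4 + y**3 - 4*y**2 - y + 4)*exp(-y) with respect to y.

Use integration by parts with u = y**4 + y**3 - 4*y**2 - y + 4, dv = exp(-y) dy, so v = -exp(-y).
Apply parts 4 times (tabular method): alternate signs, differentiate u down to 0, integrate dv up.

(-y**4 - 5*y**3 - 11*y**2 - 21*y - 25)*exp(-y) + C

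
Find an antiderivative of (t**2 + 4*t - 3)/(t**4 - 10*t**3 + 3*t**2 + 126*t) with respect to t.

-log(t)/42 + 37*log(t - 7)/35 - 19*log(t - 6)/18 + log(t + 3)/45 + C

Factor the denominator: t*(t - 7)*(t - 6)*(t + 3).
Partial-fraction decomposition: 1/(45*(t + 3)) - 19/(18*(t - 6)) + 37/(35*(t - 7)) - 1/(42*t).
Integrate each term: A/(t−a) contributes A·log|t−a|.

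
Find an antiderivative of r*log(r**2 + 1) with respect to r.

Let u = r**2 + 1, so du = (2*r) dr.
The integral becomes (1/2)·∫ log(u) du; integrate by parts with u′=log(u), dv′=du.

r**2*log(r**2 + 1)/2 - r**2/2 + log(r**2 + 1)/2 + C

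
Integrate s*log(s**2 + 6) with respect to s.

s**2*log(s**2 + 6)/2 - s**2/2 + 3*log(s**2 + 6) + C

Let u = s**2 + 6, so du = (2*s) ds.
The integral becomes (1/2)·∫ log(u) du; integrate by parts with u′=log(u), dv′=du.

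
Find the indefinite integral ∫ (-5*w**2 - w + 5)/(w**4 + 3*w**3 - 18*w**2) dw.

Factor the denominator: w**2*(w - 3)*(w + 6).
Partial-fraction decomposition: 169/(324*(w + 6)) - 43/(81*(w - 3)) + 1/(108*w) - 5/(18*w**2).
Integrate each term; A/(w−a) gives A·log|w−a|; A/(w−a)² gives −A/(w−a).

log(w)/108 - 43*log(w - 3)/81 + 169*log(w + 6)/324 + 5/(18*w) + C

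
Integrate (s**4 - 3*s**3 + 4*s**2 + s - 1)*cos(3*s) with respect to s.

s**4*sin(3*s)/3 - s**3*sin(3*s) + 4*s**3*cos(3*s)/9 + 8*s**2*sin(3*s)/9 - s**2*cos(3*s) + s*sin(3*s) + 16*s*cos(3*s)/27 - 43*sin(3*s)/81 + cos(3*s)/3 + C

Use integration by parts with u = s**4 - 3*s**3 + 4*s**2 + s - 1, dv = cos(3*s) ds, so v = sin(3*s)/3.
Apply parts 4 times (tabular method): alternate signs, differentiate u down to 0, integrate dv up.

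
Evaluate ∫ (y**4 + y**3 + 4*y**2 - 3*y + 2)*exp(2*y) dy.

(4*y**4 - 4*y**3 + 22*y**2 - 34*y + 25)*exp(2*y)/8 + C

Use integration by parts with u = y**4 + y**3 + 4*y**2 - 3*y + 2, dv = exp(2*y) dy, so v = exp(2*y)/2.
Apply parts 4 times (tabular method): alternate signs, differentiate u down to 0, integrate dv up.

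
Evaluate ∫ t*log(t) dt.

Use integration by parts with u = log(t), dv = t dt.
Then du = 1/t dt and v = t**2/2.

t**2*log(t)/2 - t**2/4 + C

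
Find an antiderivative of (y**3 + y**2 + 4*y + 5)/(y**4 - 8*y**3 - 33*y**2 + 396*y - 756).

Factor the denominator: (y - 6)**2*(y - 3)*(y + 7).
Partial-fraction decomposition: 317/(1690*(y + 7)) + 53/(90*(y - 3)) + 340/(1521*(y - 6)) + 281/(39*(y - 6)**2).
Integrate each term; A/(y−a) gives A·log|y−a|; A/(y−a)² gives −A/(y−a).

340*log(y - 6)/1521 + 53*log(y - 3)/90 + 317*log(y + 7)/1690 - 281/(39*y - 234) + C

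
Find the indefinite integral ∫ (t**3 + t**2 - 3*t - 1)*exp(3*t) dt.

Use integration by parts with u = t**3 + t**2 - 3*t - 1, dv = exp(3*t) dt, so v = exp(3*t)/3.
Apply parts 3 times (tabular method): alternate signs, differentiate u down to 0, integrate dv up.

(t**3 - 3*t)*exp(3*t)/3 + C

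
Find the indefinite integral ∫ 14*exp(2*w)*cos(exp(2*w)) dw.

7*sin(exp(2*w)) + C

Let u = exp(2*w), so du = (2*exp(2*w)) dw.
Rewriting, the integral becomes 7·∫ cos(u) du = 7·sin(u).
Substituting back, u = exp(2*w).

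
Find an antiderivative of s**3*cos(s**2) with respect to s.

s**2*sin(s**2)/2 + cos(s**2)/2 + C

Let u = s², du = 2s ds; rewrite as (1/2)∫ u^1·cos(1u) du.
Now integrate by parts 1 time.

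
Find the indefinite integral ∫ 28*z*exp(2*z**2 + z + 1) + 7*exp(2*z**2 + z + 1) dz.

7*exp(2*z**2 + z + 1) + C

Let u = 2*z**2 + z + 1, so du = (4*z + 1) dz.
Rewriting, the integral becomes 7·∫ e^u du = 7·e^u.
Substituting back, u = 2*z**2 + z + 1.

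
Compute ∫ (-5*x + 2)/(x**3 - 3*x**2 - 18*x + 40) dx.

Factor the denominator: (x - 5)*(x - 2)*(x + 4).
Partial-fraction decomposition: 11/(27*(x + 4)) + 4/(9*(x - 2)) - 23/(27*(x - 5)).
Integrate each term: A/(x−a) contributes A·log|x−a|.

-23*log(x - 5)/27 + 4*log(x - 2)/9 + 11*log(x + 4)/27 + C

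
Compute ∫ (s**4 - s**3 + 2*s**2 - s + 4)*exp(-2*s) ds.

Use integration by parts with u = s**4 - s**3 + 2*s**2 - s + 4, dv = exp(-2*s) ds, so v = -exp(-2*s)/2.
Apply parts 4 times (tabular method): alternate signs, differentiate u down to 0, integrate dv up.

(-4*s**4 - 4*s**3 - 14*s**2 - 10*s - 21)*exp(-2*s)/8 + C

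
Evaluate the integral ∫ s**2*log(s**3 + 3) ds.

s**3*log(s**3 + 3)/3 - s**3/3 + log(s**3 + 3) + C

Let u = s**3 + 3, so du = (3*s**2) ds.
The integral becomes (1/3)·∫ log(u) du; integrate by parts with u′=log(u), dv′=du.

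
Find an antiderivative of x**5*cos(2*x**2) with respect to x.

x**4*sin(2*x**2)/4 + x**2*cos(2*x**2)/4 - sin(2*x**2)/8 + C

Let u = x², du = 2x dx; rewrite as (1/2)∫ u^2·cos(2u) du.
Now integrate by parts 2 times.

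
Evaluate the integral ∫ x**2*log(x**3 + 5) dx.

x**3*log(x**3 + 5)/3 - x**3/3 + 5*log(x**3 + 5)/3 + C

Let u = x**3 + 5, so du = (3*x**2) dx.
The integral becomes (1/3)·∫ log(u) du; integrate by parts with u′=log(u), dv′=du.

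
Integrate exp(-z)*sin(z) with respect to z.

Let I denote the integral. Integrate by parts with u = sin(z), dv = exp(-z) dz, so v = -exp(-z): I = -exp(-z)*sin(z) + ∫ exp(-z)*cos(z) dz.
Apply parts again with u = cos(z), dv = exp(-z) dz: ∫ exp(-z)*cos(z) dz = -exp(-z)*cos(z) − I. Substituting back brings back I: I = -exp(-z)*sin(z) - exp(-z)*cos(z) − I.
Solving for I: (1 + 1)·I equals the remaining terms, so I = (1/2)·(-exp(-z)*sin(z) - exp(-z)*cos(z)).

-exp(-z)*sin(z)/2 - exp(-z)*cos(z)/2 + C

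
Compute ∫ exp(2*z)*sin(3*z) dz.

2*exp(2*z)*sin(3*z)/13 - 3*exp(2*z)*cos(3*z)/13 + C

Let I denote the integral. Integrate by parts with u = sin(3*z), dv = exp(2*z) dz, so v = exp(2*z)/2: I = exp(2*z)*sin(3*z)/2 − (3/2)·∫ exp(2*z)*cos(3*z) dz.
Apply parts again with u = cos(3*z), dv = exp(2*z) dz: ∫ exp(2*z)*cos(3*z) dz = exp(2*z)*cos(3*z)/2 + (3/2)·I. Substituting back brings back I: I = exp(2*z)*sin(3*z)/2 - 3*exp(2*z)*cos(3*z)/4 − (9/4)·I.
Solving for I: (1 + 9/4)·I equals the remaining terms, so I = (4/13)·(exp(2*z)*sin(3*z)/2 - 3*exp(2*z)*cos(3*z)/4).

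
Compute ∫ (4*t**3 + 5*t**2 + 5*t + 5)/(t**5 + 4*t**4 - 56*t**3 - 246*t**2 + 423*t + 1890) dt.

1657*log(t - 7)/6240 - 173*log(t - 3)/1728 - 73*log(t + 3)/360 + 395*log(t + 5)/192 - 709*log(t + 6)/351 + C

Factor the denominator: (t - 7)*(t - 3)*(t + 3)*(t + 5)*(t + 6).
Partial-fraction decomposition: -709/(351*(t + 6)) + 395/(192*(t + 5)) - 73/(360*(t + 3)) - 173/(1728*(t - 3)) + 1657/(6240*(t - 7)).
Integrate each term: A/(t−a) contributes A·log|t−a|.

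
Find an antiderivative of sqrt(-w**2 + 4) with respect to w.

Substitute w = 2·sin(θ), so dw = 2·cos(θ) dθ and the radical becomes sqrt(-w**2 + 4) = 2·cos(θ) by the Pythagorean identity.
Integrate the resulting trig expression in θ, then back-substitute θ = asin(w/2), sin(θ) = w/2, cos(θ) = sqrt(-w**2 + 4)/2 (absorbing any constant into C).

w*sqrt(-w**2 + 4)/2 + 2*asin(w/2) + C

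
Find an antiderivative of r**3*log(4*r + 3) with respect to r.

r**4*log(4*r + 3)/4 - r**4/16 + r**3/16 - 9*r**2/128 + 27*r/256 - 81*log(4*r + 3)/1024 + C

Use integration by parts with u = log(4*r + 3), dv = r**3 dr.
Then du = 4/(4*r + 3) dr and v = r**4/4.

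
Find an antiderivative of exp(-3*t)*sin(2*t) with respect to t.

Let I denote the integral. Integrate by parts with u = sin(2*t), dv = exp(-3*t) dt, so v = -exp(-3*t)/3: I = -exp(-3*t)*sin(2*t)/3 + (2/3)·∫ exp(-3*t)*cos(2*t) dt.
Apply parts again with u = cos(2*t), dv = exp(-3*t) dt: ∫ exp(-3*t)*cos(2*t) dt = -exp(-3*t)*cos(2*t)/3 − (2/3)·I. Substituting back brings back I: I = -exp(-3*t)*sin(2*t)/3 - 2*exp(-3*t)*cos(2*t)/9 − (4/9)·I.
Solving for I: (1 + 4/9)·I equals the remaining terms, so I = (9/13)·(-exp(-3*t)*sin(2*t)/3 - 2*exp(-3*t)*cos(2*t)/9).

-3*exp(-3*t)*sin(2*t)/13 - 2*exp(-3*t)*cos(2*t)/13 + C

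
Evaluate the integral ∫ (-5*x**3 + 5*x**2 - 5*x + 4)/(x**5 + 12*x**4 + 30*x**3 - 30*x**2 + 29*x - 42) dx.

-log(x - 1)/112 - 1294*log(x + 6)/259 + 1999*log(x + 7)/400 + 7*log(x**2 + 1)/1850 + 27*atan(x)/1850 + C

Factor the denominator: (x - 1)*(x + 6)*(x + 7)*(x**2 + 1).
Partial-fraction decomposition: (14*x + 27)/(1850*(x**2 + 1)) + 1999/(400*(x + 7)) - 1294/(259*(x + 6)) - 1/(112*(x - 1)).
Integrate each term; A/(x−a) gives A·log|x−a|; the (Bx+D)/(x²+p²) term gives a log and an atan.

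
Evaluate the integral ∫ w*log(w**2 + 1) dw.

w**2*log(w**2 + 1)/2 - w**2/2 + log(w**2 + 1)/2 + C

Let u = w**2 + 1, so du = (2*w) dw.
The integral becomes (1/2)·∫ log(u) du; integrate by parts with u′=log(u), dv′=du.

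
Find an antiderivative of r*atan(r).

Use integration by parts with u = arctan(r), dv = r dr.
Then du = 1/(r**2 + 1) dr.

r**2*atan(r)/2 - r/2 + atan(r)/2 + C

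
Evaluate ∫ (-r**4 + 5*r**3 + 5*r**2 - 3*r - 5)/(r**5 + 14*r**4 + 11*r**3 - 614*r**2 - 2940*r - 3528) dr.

Factor the denominator: (r - 7)*(r + 2)*(r + 6)**2*(r + 7).
Partial-fraction decomposition: -771/(14*(r + 7)) + 146137/(2704*(r + 6)) - 2183/(52*(r + 6)**2) + 7/(144*(r + 2)) - 467/(21294*(r - 7)).
Integrate each term; A/(r−a) gives A·log|r−a|; A/(r−a)² gives −A/(r−a).

-467*log(r - 7)/21294 + 7*log(r + 2)/144 + 146137*log(r + 6)/2704 - 771*log(r + 7)/14 + 2183/(52*r + 312) + C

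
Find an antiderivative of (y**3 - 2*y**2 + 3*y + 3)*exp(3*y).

(3*y**3 - 9*y**2 + 15*y + 4)*exp(3*y)/9 + C

Use integration by parts with u = y**3 - 2*y**2 + 3*y + 3, dv = exp(3*y) dy, so v = exp(3*y)/3.
Apply parts 3 times (tabular method): alternate signs, differentiate u down to 0, integrate dv up.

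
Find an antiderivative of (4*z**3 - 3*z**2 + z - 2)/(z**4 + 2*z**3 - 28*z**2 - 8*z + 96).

Factor the denominator: (z - 4)*(z - 2)*(z + 2)*(z + 6).
Partial-fraction decomposition: 49/(16*(z + 6)) - 1/(2*(z + 2)) - 5/(16*(z - 2)) + 7/(4*(z - 4)).
Integrate each term: A/(z−a) contributes A·log|z−a|.

7*log(z - 4)/4 - 5*log(z - 2)/16 - log(z + 2)/2 + 49*log(z + 6)/16 + C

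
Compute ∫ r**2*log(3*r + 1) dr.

Use integration by parts with u = log(3*r + 1), dv = r**2 dr.
Then du = 3/(3*r + 1) dr and v = r**3/3.

r**3*log(3*r + 1)/3 - r**3/9 + r**2/18 - r/27 + log(3*r + 1)/81 + C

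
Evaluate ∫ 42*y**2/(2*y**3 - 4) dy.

7*log(2*y**3 - 4) + C

Let u = 2*y**3 - 4, so du = (6*y**2) dy.
Rewriting, the integral becomes 7·∫ 1/u du = 7·log(u).
Substituting back, u = 2*y**3 - 4.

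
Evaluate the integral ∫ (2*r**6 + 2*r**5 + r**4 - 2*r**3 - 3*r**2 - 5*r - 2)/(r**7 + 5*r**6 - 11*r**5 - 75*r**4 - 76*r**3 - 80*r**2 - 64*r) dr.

Factor the denominator: r*(r - 4)*(r + 1)*(r + 4)**2*(r**2 + 1).
Partial-fraction decomposition: -(5*r - 3)/(578*(r**2 + 1)) + 163225/(110976*(r + 4)) - 1083/(272*(r + 4)**2) + 1/(30*(r + 1)) + 5149/(10880*(r - 4)) + 1/(32*r).
Integrate each term; A/(r−a) gives A·log|r−a|; the (Br+D)/(r²+p²) term gives a log and an atan.

log(r)/32 + 5149*log(r - 4)/10880 + log(r + 1)/30 + 163225*log(r + 4)/110976 - 5*log(r**2 + 1)/1156 + 3*atan(r)/578 + 1083/(272*r + 1088) + C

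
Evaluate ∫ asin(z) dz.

z*asin(z) + sqrt(-z**2 + 1) + C

Use integration by parts with u = arcsin(z), dv = dz.
Then du = 1/sqrt(-z**2 + 1) dz.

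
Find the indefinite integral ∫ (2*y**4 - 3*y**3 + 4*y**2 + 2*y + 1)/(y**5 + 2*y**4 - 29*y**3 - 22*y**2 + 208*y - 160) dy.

Factor the denominator: (y - 4)*(y - 2)*(y - 1)*(y + 4)*(y + 5).
Partial-fraction decomposition: 286/(63*(y + 5)) - 761/(240*(y + 4)) + 1/(15*(y - 1)) - 29/(84*(y - 2)) + 131/(144*(y - 4)).
Integrate each term: A/(y−a) contributes A·log|y−a|.

131*log(y - 4)/144 - 29*log(y - 2)/84 + log(y - 1)/15 - 761*log(y + 4)/240 + 286*log(y + 5)/63 + C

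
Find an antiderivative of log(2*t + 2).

Use integration by parts with u = log(2*t + 2), dv = dt.
Then du = 2/(2*t + 2) dt and v = t.

t*log(2*t + 2) - t + log(t + 1) + C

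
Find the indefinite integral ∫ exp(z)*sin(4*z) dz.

Let I denote the integral. Integrate by parts with u = sin(4*z), dv = exp(z) dz, so v = exp(z): I = exp(z)*sin(4*z) − 4·∫ exp(z)*cos(4*z) dz.
Apply parts again with u = cos(4*z), dv = exp(z) dz: ∫ exp(z)*cos(4*z) dz = exp(z)*cos(4*z) + 4·I. Substituting back brings back I: I = exp(z)*sin(4*z) - 4*exp(z)*cos(4*z) − 16·I.
Solving for I: (1 + 16)·I equals the remaining terms, so I = (1/17)·(exp(z)*sin(4*z) - 4*exp(z)*cos(4*z)).

exp(z)*sin(4*z)/17 - 4*exp(z)*cos(4*z)/17 + C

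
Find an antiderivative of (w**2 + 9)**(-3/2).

Substitute w = 3·tan(θ), so dw = 3·sec(θ)^2 dθ and the radical becomes sqrt(w**2 + 9) = 3·sec(θ) by the Pythagorean identity.
Integrate the resulting trig expression in θ, then back-substitute tan(θ) = w/3, sec(θ) = sqrt(w**2 + 9)/3 (absorbing any constant into C).

w/(9*sqrt(w**2 + 9)) + C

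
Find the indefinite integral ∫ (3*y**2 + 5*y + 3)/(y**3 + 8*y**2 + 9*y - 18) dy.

Factor the denominator: (y - 1)*(y + 3)*(y + 6).
Partial-fraction decomposition: 27/(7*(y + 6)) - 5/(4*(y + 3)) + 11/(28*(y - 1)).
Integrate each term: A/(y−a) contributes A·log|y−a|.

11*log(y - 1)/28 - 5*log(y + 3)/4 + 27*log(y + 6)/7 + C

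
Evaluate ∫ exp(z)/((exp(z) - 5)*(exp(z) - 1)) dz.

Let u = e^z, du = e^z dz.
The integral becomes ∫ du/((u-1)(u-5)); decompose into partial fractions.

log(exp(z) - 5)/4 - log(exp(z) - 1)/4 + C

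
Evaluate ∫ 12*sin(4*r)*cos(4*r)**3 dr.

Let u = cos(4*r), so du = (-4*sin(4*r)) dr.
Rewriting, the integral becomes -3·∫ u^3 du = -3·u^4/4.
Substituting back, u = cos(4*r).

-3*cos(4*r)**4/4 + C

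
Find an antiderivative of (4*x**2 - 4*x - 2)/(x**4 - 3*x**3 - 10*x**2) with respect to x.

Factor the denominator: x**2*(x - 5)*(x + 2).
Partial-fraction decomposition: -11/(14*(x + 2)) + 78/(175*(x - 5)) + 17/(50*x) + 1/(5*x**2).
Integrate each term; A/(x−a) gives A·log|x−a|; A/(x−a)² gives −A/(x−a).

17*log(x)/50 + 78*log(x - 5)/175 - 11*log(x + 2)/14 - 1/(5*x) + C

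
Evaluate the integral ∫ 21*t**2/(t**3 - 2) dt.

7*log(t**3 - 2) + C

Let u = t**3 - 2, so du = (3*t**2) dt.
Rewriting, the integral becomes 7·∫ 1/u du = 7·log(u).
Substituting back, u = t**3 - 2.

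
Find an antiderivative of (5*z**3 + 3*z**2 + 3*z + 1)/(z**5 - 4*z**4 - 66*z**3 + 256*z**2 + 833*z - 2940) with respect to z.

Factor the denominator: (z - 7)*(z - 5)*(z - 3)*(z + 4)*(z + 7).
Partial-fraction decomposition: -397/(1260*(z + 7)) + 283/(2079*(z + 4)) + 43/(140*(z - 3)) - 179/(108*(z - 5)) + 471/(308*(z - 7)).
Integrate each term: A/(z−a) contributes A·log|z−a|.

471*log(z - 7)/308 - 179*log(z - 5)/108 + 43*log(z - 3)/140 + 283*log(z + 4)/2079 - 397*log(z + 7)/1260 + C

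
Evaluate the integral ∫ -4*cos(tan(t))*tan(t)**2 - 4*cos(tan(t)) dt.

Let u = tan(t), so du = (tan(t)**2 + 1) dt.
Rewriting, the integral becomes -4·∫ cos(u) du = -4·sin(u).
Substituting back, u = tan(t).

-4*sin(tan(t)) + C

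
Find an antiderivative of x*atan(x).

x**2*atan(x)/2 - x/2 + atan(x)/2 + C

Use integration by parts with u = arctan(x), dv = x dx.
Then du = 1/(x**2 + 1) dx.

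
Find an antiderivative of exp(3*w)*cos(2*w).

Let I denote the integral. Integrate by parts with u = cos(2*w), dv = exp(3*w) dw, so v = exp(3*w)/3: I = exp(3*w)*cos(2*w)/3 + (2/3)·∫ exp(3*w)*sin(2*w) dw.
Apply parts again with u = sin(2*w), dv = exp(3*w) dw: ∫ exp(3*w)*sin(2*w) dw = exp(3*w)*sin(2*w)/3 − (2/3)·I. Substituting back brings back I: I = 2*exp(3*w)*sin(2*w)/9 + exp(3*w)*cos(2*w)/3 − (4/9)·I.
Solving for I: (1 + 4/9)·I equals the remaining terms, so I = (9/13)·(2*exp(3*w)*sin(2*w)/9 + exp(3*w)*cos(2*w)/3).

2*exp(3*w)*sin(2*w)/13 + 3*exp(3*w)*cos(2*w)/13 + C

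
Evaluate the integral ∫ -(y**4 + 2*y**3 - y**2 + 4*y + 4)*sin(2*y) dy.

Use integration by parts with u = y**4 + 2*y**3 - y**2 + 4*y + 4, dv = -sin(2*y) dy, so v = cos(2*y)/2.
Apply parts 4 times (tabular method): alternate signs, differentiate u down to 0, integrate dv up.

y**4*cos(2*y)/2 - y**3*sin(2*y) + y**3*cos(2*y) - 3*y**2*sin(2*y)/2 - 2*y**2*cos(2*y) + 2*y*sin(2*y) + y*cos(2*y)/2 - sin(2*y)/4 + 3*cos(2*y) + C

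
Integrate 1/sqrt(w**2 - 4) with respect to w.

Substitute w = 2·sec(θ), so dw = 2·sec(θ)*tan(θ) dθ and the radical becomes sqrt(w**2 - 4) = 2·tan(θ) by the Pythagorean identity.
Integrate the resulting trig expression in θ, then back-substitute sec(θ) = w/2, tan(θ) = sqrt(w**2 - 4)/2 (absorbing any constant into C).

log(w + sqrt(w**2 - 4)) + C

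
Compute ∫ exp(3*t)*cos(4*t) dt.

4*exp(3*t)*sin(4*t)/25 + 3*exp(3*t)*cos(4*t)/25 + C

Let I denote the integral. Integrate by parts with u = cos(4*t), dv = exp(3*t) dt, so v = exp(3*t)/3: I = exp(3*t)*cos(4*t)/3 + (4/3)·∫ exp(3*t)*sin(4*t) dt.
Apply parts again with u = sin(4*t), dv = exp(3*t) dt: ∫ exp(3*t)*sin(4*t) dt = exp(3*t)*sin(4*t)/3 − (4/3)·I. Substituting back brings back I: I = 4*exp(3*t)*sin(4*t)/9 + exp(3*t)*cos(4*t)/3 − (16/9)·I.
Solving for I: (1 + 16/9)·I equals the remaining terms, so I = (9/25)·(4*exp(3*t)*sin(4*t)/9 + exp(3*t)*cos(4*t)/3).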